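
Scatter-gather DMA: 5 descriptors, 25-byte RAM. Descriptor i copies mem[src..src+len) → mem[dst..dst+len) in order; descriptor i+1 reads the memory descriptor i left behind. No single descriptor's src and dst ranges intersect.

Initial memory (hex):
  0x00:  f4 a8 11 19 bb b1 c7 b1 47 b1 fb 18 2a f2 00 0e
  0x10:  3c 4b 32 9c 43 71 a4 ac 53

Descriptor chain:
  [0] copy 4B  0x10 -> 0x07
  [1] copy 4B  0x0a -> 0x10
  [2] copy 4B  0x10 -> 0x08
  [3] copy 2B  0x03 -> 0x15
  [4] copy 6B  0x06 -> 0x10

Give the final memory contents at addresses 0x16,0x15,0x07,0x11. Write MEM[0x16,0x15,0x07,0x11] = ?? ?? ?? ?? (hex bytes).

[0] 0x10->0x07 len=4 : 3c 4b 32 9c
[1] 0x0a->0x10 len=4 : 9c 18 2a f2
[2] 0x10->0x08 len=4 : 9c 18 2a f2
[3] 0x03->0x15 len=2 : 19 bb
[4] 0x06->0x10 len=6 : c7 3c 9c 18 2a f2
query mem[0x16]=0xbb, mem[0x15]=0xf2, mem[0x07]=0x3c, mem[0x11]=0x3c

MEM[0x16,0x15,0x07,0x11] = bb f2 3c 3c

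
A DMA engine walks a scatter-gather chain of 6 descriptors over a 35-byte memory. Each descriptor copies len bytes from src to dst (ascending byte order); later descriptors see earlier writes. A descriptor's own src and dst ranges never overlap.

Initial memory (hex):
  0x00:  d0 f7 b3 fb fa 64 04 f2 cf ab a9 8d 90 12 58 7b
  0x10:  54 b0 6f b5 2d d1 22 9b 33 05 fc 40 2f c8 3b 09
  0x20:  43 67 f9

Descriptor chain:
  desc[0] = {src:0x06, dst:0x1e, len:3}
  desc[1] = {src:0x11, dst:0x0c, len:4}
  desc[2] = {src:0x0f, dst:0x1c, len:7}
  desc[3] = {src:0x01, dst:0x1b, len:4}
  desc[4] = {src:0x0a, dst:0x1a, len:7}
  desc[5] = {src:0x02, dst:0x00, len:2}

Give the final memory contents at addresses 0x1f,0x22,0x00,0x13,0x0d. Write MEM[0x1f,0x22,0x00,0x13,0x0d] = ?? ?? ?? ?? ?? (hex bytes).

MEM[0x1f,0x22,0x00,0x13,0x0d] = 2d d1 b3 b5 6f

[0] 0x06->0x1e len=3 : 04 f2 cf
[1] 0x11->0x0c len=4 : b0 6f b5 2d
[2] 0x0f->0x1c len=7 : 2d 54 b0 6f b5 2d d1
[3] 0x01->0x1b len=4 : f7 b3 fb fa
[4] 0x0a->0x1a len=7 : a9 8d b0 6f b5 2d 54
[5] 0x02->0x00 len=2 : b3 fb
query mem[0x1f]=0x2d, mem[0x22]=0xd1, mem[0x00]=0xb3, mem[0x13]=0xb5, mem[0x0d]=0x6f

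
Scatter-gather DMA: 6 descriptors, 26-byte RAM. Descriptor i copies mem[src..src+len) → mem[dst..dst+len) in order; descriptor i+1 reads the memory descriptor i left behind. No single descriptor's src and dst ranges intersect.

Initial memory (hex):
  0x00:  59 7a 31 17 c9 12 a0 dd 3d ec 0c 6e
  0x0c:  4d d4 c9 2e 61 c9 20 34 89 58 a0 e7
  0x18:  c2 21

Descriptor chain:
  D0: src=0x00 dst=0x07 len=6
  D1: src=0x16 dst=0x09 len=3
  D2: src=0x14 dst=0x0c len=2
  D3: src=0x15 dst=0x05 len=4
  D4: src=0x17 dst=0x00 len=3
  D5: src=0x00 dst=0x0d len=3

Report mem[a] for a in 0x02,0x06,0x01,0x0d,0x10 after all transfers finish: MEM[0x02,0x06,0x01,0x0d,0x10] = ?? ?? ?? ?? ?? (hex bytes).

[0] 0x00->0x07 len=6 : 59 7a 31 17 c9 12
[1] 0x16->0x09 len=3 : a0 e7 c2
[2] 0x14->0x0c len=2 : 89 58
[3] 0x15->0x05 len=4 : 58 a0 e7 c2
[4] 0x17->0x00 len=3 : e7 c2 21
[5] 0x00->0x0d len=3 : e7 c2 21
query mem[0x02]=0x21, mem[0x06]=0xa0, mem[0x01]=0xc2, mem[0x0d]=0xe7, mem[0x10]=0x61

MEM[0x02,0x06,0x01,0x0d,0x10] = 21 a0 c2 e7 61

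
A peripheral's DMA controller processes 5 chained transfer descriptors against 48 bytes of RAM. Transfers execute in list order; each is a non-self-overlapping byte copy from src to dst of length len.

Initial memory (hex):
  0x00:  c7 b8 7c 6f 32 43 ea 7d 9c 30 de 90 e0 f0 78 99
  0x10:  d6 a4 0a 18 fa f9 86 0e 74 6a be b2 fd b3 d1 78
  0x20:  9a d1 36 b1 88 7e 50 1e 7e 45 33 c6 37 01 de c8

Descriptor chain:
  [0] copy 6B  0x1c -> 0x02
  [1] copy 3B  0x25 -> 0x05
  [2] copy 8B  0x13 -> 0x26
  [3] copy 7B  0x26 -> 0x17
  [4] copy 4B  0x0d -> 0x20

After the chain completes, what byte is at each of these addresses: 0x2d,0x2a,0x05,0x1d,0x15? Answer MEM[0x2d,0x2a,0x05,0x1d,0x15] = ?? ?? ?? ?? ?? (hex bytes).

MEM[0x2d,0x2a,0x05,0x1d,0x15] = be 0e 7e 6a f9

  after D0: wrote 6B at 0x02 = fdb3d1789ad1
  after D1: wrote 3B at 0x05 = 7e501e
  after D2: wrote 8B at 0x26 = 18faf9860e746abe
  after D3: wrote 7B at 0x17 = 18faf9860e746a
  after D4: wrote 4B at 0x20 = f07899d6
query mem[0x2d]=0xbe, mem[0x2a]=0x0e, mem[0x05]=0x7e, mem[0x1d]=0x6a, mem[0x15]=0xf9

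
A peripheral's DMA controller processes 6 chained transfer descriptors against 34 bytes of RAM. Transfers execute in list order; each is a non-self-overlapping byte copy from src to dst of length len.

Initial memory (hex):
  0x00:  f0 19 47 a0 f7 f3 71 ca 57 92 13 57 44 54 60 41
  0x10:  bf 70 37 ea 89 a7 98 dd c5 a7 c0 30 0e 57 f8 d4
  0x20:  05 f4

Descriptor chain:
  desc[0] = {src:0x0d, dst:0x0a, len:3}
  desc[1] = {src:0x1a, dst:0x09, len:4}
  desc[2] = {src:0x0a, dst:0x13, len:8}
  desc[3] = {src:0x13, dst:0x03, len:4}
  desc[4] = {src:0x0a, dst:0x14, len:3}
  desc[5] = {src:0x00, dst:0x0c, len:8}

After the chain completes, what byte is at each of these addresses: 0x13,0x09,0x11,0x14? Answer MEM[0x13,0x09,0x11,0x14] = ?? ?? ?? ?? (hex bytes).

#0 dst[0x0a+3] := {0x54,0x60,0x41}
#1 dst[0x09+4] := {0xc0,0x30,0x0e,0x57}
#2 dst[0x13+8] := {0x30,0x0e,0x57,0x54,0x60,0x41,0xbf,0x70}
#3 dst[0x03+4] := {0x30,0x0e,0x57,0x54}
#4 dst[0x14+3] := {0x30,0x0e,0x57}
#5 dst[0x0c+8] := {0xf0,0x19,0x47,0x30,0x0e,0x57,0x54,0xca}
query mem[0x13]=0xca, mem[0x09]=0xc0, mem[0x11]=0x57, mem[0x14]=0x30

MEM[0x13,0x09,0x11,0x14] = ca c0 57 30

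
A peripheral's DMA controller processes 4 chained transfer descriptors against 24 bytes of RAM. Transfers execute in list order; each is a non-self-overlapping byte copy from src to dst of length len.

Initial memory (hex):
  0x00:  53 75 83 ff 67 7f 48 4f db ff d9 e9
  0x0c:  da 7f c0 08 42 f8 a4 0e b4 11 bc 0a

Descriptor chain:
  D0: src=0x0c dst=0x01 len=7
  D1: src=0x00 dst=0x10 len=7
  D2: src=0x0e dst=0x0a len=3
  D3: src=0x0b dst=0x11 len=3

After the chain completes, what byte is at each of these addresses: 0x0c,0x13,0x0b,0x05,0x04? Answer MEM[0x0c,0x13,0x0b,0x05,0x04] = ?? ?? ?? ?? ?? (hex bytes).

[0] 0x0c->0x01 len=7 : da 7f c0 08 42 f8 a4
[1] 0x00->0x10 len=7 : 53 da 7f c0 08 42 f8
[2] 0x0e->0x0a len=3 : c0 08 53
[3] 0x0b->0x11 len=3 : 08 53 7f
query mem[0x0c]=0x53, mem[0x13]=0x7f, mem[0x0b]=0x08, mem[0x05]=0x42, mem[0x04]=0x08

MEM[0x0c,0x13,0x0b,0x05,0x04] = 53 7f 08 42 08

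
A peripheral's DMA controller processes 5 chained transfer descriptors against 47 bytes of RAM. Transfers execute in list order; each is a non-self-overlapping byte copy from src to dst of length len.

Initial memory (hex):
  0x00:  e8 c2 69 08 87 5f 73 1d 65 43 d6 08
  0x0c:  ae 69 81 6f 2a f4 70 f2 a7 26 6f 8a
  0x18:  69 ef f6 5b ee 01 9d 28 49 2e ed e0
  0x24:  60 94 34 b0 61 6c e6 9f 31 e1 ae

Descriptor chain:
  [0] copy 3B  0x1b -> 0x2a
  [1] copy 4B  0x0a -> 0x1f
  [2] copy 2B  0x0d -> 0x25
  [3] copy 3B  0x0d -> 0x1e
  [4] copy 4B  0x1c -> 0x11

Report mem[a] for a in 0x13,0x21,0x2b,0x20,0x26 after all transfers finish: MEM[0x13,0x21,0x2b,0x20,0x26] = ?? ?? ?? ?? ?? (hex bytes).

#0 dst[0x2a+3] := {0x5b,0xee,0x01}
#1 dst[0x1f+4] := {0xd6,0x08,0xae,0x69}
#2 dst[0x25+2] := {0x69,0x81}
#3 dst[0x1e+3] := {0x69,0x81,0x6f}
#4 dst[0x11+4] := {0xee,0x01,0x69,0x81}
query mem[0x13]=0x69, mem[0x21]=0xae, mem[0x2b]=0xee, mem[0x20]=0x6f, mem[0x26]=0x81

MEM[0x13,0x21,0x2b,0x20,0x26] = 69 ae ee 6f 81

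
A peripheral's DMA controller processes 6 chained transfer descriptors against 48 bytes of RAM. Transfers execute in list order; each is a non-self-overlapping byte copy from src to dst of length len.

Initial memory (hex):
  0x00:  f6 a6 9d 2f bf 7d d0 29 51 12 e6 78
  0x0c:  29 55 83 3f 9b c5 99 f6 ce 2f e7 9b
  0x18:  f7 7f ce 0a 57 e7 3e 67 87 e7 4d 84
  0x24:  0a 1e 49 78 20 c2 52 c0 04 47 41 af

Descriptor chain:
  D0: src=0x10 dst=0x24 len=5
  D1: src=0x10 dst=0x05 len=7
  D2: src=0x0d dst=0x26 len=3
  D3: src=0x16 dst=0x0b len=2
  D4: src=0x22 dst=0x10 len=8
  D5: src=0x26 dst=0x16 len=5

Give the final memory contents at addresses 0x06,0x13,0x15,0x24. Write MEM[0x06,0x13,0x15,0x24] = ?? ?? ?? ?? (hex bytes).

MEM[0x06,0x13,0x15,0x24] = c5 c5 83 9b

D0: mem[0x24..0x28] <- [9b c5 99 f6 ce]
D1: mem[0x05..0x0b] <- [9b c5 99 f6 ce 2f e7]
D2: mem[0x26..0x28] <- [55 83 3f]
D3: mem[0x0b..0x0c] <- [e7 9b]
D4: mem[0x10..0x17] <- [4d 84 9b c5 55 83 3f c2]
D5: mem[0x16..0x1a] <- [55 83 3f c2 52]
query mem[0x06]=0xc5, mem[0x13]=0xc5, mem[0x15]=0x83, mem[0x24]=0x9b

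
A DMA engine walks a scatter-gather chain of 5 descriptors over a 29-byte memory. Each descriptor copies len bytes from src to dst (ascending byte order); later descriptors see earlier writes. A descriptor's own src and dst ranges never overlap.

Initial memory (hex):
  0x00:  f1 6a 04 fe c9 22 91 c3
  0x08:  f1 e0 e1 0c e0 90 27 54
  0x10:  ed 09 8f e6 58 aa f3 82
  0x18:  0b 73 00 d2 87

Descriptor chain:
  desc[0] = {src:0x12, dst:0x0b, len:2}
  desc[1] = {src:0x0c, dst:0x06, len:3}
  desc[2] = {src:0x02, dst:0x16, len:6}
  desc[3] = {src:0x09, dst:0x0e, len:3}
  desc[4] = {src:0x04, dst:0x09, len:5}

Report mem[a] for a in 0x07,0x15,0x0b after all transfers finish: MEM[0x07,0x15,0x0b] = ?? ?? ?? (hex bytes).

MEM[0x07,0x15,0x0b] = 90 aa e6

  after D0: wrote 2B at 0x0b = 8fe6
  after D1: wrote 3B at 0x06 = e69027
  after D2: wrote 6B at 0x16 = 04fec922e690
  after D3: wrote 3B at 0x0e = e0e18f
  after D4: wrote 5B at 0x09 = c922e69027
query mem[0x07]=0x90, mem[0x15]=0xaa, mem[0x0b]=0xe6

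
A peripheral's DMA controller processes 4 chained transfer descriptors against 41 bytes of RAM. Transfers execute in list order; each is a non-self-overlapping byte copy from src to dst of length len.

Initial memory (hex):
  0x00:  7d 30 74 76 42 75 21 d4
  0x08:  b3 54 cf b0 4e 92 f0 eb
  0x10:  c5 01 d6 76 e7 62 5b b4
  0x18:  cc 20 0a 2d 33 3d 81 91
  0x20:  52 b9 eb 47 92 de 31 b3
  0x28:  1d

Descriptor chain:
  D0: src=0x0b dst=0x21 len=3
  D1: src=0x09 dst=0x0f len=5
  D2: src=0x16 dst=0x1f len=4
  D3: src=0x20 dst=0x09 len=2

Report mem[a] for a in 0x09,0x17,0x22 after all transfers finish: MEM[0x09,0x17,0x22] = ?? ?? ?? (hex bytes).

D0: mem[0x21..0x23] <- [b0 4e 92]
D1: mem[0x0f..0x13] <- [54 cf b0 4e 92]
D2: mem[0x1f..0x22] <- [5b b4 cc 20]
D3: mem[0x09..0x0a] <- [b4 cc]
query mem[0x09]=0xb4, mem[0x17]=0xb4, mem[0x22]=0x20

MEM[0x09,0x17,0x22] = b4 b4 20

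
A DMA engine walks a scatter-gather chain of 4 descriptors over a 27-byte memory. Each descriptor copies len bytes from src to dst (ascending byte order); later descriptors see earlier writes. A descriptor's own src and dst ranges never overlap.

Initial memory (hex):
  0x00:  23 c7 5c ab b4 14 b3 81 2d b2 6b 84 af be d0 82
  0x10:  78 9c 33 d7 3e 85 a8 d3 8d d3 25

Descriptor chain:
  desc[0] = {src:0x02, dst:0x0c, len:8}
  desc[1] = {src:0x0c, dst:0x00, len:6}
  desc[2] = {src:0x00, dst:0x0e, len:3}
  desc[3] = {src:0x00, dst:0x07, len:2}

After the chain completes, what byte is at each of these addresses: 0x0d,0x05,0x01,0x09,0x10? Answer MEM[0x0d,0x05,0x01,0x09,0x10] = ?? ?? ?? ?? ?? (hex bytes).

MEM[0x0d,0x05,0x01,0x09,0x10] = ab 81 ab b2 b4

[0] 0x02->0x0c len=8 : 5c ab b4 14 b3 81 2d b2
[1] 0x0c->0x00 len=6 : 5c ab b4 14 b3 81
[2] 0x00->0x0e len=3 : 5c ab b4
[3] 0x00->0x07 len=2 : 5c ab
query mem[0x0d]=0xab, mem[0x05]=0x81, mem[0x01]=0xab, mem[0x09]=0xb2, mem[0x10]=0xb4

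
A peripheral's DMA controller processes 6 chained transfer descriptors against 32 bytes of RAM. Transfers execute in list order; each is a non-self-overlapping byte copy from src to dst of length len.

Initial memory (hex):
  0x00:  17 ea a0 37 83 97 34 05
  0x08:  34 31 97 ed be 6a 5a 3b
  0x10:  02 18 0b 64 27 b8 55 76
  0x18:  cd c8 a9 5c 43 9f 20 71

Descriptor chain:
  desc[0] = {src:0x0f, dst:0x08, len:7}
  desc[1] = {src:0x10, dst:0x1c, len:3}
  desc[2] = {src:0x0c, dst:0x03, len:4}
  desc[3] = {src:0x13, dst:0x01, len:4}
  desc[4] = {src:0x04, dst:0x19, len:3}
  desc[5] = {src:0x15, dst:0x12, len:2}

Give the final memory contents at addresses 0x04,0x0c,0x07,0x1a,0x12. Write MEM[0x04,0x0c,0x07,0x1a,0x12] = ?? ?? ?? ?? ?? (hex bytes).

#0 dst[0x08+7] := {0x3b,0x02,0x18,0x0b,0x64,0x27,0xb8}
#1 dst[0x1c+3] := {0x02,0x18,0x0b}
#2 dst[0x03+4] := {0x64,0x27,0xb8,0x3b}
#3 dst[0x01+4] := {0x64,0x27,0xb8,0x55}
#4 dst[0x19+3] := {0x55,0xb8,0x3b}
#5 dst[0x12+2] := {0xb8,0x55}
query mem[0x04]=0x55, mem[0x0c]=0x64, mem[0x07]=0x05, mem[0x1a]=0xb8, mem[0x12]=0xb8

MEM[0x04,0x0c,0x07,0x1a,0x12] = 55 64 05 b8 b8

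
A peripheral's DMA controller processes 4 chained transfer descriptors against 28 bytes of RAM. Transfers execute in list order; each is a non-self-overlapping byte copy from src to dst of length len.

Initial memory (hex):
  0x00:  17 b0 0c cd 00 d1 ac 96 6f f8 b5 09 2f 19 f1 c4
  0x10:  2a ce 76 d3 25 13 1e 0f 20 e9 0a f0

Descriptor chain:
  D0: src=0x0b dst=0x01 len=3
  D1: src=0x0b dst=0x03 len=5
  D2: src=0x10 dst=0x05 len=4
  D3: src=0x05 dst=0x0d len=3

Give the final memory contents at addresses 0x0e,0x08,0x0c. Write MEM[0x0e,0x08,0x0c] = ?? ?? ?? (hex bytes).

  after D0: wrote 3B at 0x01 = 092f19
  after D1: wrote 5B at 0x03 = 092f19f1c4
  after D2: wrote 4B at 0x05 = 2ace76d3
  after D3: wrote 3B at 0x0d = 2ace76
query mem[0x0e]=0xce, mem[0x08]=0xd3, mem[0x0c]=0x2f

MEM[0x0e,0x08,0x0c] = ce d3 2f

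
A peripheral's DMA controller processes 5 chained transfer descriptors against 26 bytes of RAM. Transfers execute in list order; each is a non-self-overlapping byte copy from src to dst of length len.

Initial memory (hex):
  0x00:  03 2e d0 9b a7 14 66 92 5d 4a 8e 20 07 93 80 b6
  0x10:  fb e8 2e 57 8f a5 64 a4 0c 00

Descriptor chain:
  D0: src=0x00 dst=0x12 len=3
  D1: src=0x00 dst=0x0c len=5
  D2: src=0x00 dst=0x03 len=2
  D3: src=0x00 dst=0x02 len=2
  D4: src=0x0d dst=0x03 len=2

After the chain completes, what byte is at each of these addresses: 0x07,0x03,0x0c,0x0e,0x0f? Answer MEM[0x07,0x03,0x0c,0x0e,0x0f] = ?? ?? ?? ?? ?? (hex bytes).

D0: mem[0x12..0x14] <- [03 2e d0]
D1: mem[0x0c..0x10] <- [03 2e d0 9b a7]
D2: mem[0x03..0x04] <- [03 2e]
D3: mem[0x02..0x03] <- [03 2e]
D4: mem[0x03..0x04] <- [2e d0]
query mem[0x07]=0x92, mem[0x03]=0x2e, mem[0x0c]=0x03, mem[0x0e]=0xd0, mem[0x0f]=0x9b

MEM[0x07,0x03,0x0c,0x0e,0x0f] = 92 2e 03 d0 9b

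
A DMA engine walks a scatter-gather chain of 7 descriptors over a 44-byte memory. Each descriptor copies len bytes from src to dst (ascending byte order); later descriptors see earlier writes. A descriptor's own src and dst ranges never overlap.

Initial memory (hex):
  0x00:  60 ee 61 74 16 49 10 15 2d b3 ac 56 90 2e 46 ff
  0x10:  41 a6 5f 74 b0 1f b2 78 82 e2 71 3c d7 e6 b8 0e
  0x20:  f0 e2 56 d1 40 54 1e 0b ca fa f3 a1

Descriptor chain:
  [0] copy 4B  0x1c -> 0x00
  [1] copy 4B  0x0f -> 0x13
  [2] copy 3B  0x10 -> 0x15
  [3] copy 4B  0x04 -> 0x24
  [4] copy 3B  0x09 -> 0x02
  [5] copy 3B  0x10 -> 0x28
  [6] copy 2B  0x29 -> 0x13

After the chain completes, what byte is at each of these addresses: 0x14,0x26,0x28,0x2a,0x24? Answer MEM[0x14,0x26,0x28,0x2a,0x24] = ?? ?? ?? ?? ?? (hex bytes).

MEM[0x14,0x26,0x28,0x2a,0x24] = 5f 10 41 5f 16

D0: mem[0x00..0x03] <- [d7 e6 b8 0e]
D1: mem[0x13..0x16] <- [ff 41 a6 5f]
D2: mem[0x15..0x17] <- [41 a6 5f]
D3: mem[0x24..0x27] <- [16 49 10 15]
D4: mem[0x02..0x04] <- [b3 ac 56]
D5: mem[0x28..0x2a] <- [41 a6 5f]
D6: mem[0x13..0x14] <- [a6 5f]
query mem[0x14]=0x5f, mem[0x26]=0x10, mem[0x28]=0x41, mem[0x2a]=0x5f, mem[0x24]=0x16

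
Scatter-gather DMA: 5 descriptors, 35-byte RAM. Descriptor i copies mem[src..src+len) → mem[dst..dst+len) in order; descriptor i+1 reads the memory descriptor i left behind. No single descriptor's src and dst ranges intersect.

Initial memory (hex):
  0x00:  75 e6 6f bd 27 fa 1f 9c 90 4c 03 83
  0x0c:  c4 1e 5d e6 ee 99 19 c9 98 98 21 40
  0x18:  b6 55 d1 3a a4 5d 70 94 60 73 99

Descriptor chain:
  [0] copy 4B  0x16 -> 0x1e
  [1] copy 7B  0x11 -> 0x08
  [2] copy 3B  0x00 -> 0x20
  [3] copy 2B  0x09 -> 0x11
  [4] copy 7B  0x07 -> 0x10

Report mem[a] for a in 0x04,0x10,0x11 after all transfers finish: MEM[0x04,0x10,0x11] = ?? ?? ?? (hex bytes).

[0] 0x16->0x1e len=4 : 21 40 b6 55
[1] 0x11->0x08 len=7 : 99 19 c9 98 98 21 40
[2] 0x00->0x20 len=3 : 75 e6 6f
[3] 0x09->0x11 len=2 : 19 c9
[4] 0x07->0x10 len=7 : 9c 99 19 c9 98 98 21
query mem[0x04]=0x27, mem[0x10]=0x9c, mem[0x11]=0x99

MEM[0x04,0x10,0x11] = 27 9c 99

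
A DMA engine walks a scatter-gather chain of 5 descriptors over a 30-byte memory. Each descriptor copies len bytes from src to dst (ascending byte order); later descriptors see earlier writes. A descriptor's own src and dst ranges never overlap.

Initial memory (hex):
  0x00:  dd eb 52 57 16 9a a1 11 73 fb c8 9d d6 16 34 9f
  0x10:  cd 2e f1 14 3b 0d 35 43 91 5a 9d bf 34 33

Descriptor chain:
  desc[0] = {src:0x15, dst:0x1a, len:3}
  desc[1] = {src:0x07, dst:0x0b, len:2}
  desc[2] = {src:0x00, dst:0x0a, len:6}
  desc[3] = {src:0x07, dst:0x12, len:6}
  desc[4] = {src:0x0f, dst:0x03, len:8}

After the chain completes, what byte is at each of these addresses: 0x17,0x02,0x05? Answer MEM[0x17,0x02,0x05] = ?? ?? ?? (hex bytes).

  after D0: wrote 3B at 0x1a = 0d3543
  after D1: wrote 2B at 0x0b = 1173
  after D2: wrote 6B at 0x0a = ddeb5257169a
  after D3: wrote 6B at 0x12 = 1173fbddeb52
  after D4: wrote 8B at 0x03 = 9acd2e1173fbddeb
query mem[0x17]=0x52, mem[0x02]=0x52, mem[0x05]=0x2e

MEM[0x17,0x02,0x05] = 52 52 2e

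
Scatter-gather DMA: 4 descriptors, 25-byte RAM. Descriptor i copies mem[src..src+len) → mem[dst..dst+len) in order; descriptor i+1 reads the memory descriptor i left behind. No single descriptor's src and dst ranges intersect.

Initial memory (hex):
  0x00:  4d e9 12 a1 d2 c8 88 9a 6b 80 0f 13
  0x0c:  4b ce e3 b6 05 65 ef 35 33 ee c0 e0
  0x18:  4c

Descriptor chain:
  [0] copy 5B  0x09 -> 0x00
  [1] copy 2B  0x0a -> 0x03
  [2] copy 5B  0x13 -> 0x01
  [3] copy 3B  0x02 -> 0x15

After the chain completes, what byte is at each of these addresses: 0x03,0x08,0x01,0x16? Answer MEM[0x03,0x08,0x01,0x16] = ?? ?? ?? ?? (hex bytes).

MEM[0x03,0x08,0x01,0x16] = ee 6b 35 ee

[0] 0x09->0x00 len=5 : 80 0f 13 4b ce
[1] 0x0a->0x03 len=2 : 0f 13
[2] 0x13->0x01 len=5 : 35 33 ee c0 e0
[3] 0x02->0x15 len=3 : 33 ee c0
query mem[0x03]=0xee, mem[0x08]=0x6b, mem[0x01]=0x35, mem[0x16]=0xee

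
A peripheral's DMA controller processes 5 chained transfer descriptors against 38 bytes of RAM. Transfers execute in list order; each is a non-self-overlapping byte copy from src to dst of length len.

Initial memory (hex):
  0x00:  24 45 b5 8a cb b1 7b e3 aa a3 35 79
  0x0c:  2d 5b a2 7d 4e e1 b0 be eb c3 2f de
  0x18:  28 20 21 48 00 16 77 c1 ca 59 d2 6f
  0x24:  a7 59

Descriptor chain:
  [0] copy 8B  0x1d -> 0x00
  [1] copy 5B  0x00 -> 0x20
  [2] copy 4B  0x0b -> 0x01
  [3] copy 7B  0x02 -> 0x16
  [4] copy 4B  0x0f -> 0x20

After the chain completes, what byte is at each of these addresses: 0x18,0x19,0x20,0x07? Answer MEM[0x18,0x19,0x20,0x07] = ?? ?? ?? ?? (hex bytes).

MEM[0x18,0x19,0x20,0x07] = a2 d2 7d a7

#0 dst[0x00+8] := {0x16,0x77,0xc1,0xca,0x59,0xd2,0x6f,0xa7}
#1 dst[0x20+5] := {0x16,0x77,0xc1,0xca,0x59}
#2 dst[0x01+4] := {0x79,0x2d,0x5b,0xa2}
#3 dst[0x16+7] := {0x2d,0x5b,0xa2,0xd2,0x6f,0xa7,0xaa}
#4 dst[0x20+4] := {0x7d,0x4e,0xe1,0xb0}
query mem[0x18]=0xa2, mem[0x19]=0xd2, mem[0x20]=0x7d, mem[0x07]=0xa7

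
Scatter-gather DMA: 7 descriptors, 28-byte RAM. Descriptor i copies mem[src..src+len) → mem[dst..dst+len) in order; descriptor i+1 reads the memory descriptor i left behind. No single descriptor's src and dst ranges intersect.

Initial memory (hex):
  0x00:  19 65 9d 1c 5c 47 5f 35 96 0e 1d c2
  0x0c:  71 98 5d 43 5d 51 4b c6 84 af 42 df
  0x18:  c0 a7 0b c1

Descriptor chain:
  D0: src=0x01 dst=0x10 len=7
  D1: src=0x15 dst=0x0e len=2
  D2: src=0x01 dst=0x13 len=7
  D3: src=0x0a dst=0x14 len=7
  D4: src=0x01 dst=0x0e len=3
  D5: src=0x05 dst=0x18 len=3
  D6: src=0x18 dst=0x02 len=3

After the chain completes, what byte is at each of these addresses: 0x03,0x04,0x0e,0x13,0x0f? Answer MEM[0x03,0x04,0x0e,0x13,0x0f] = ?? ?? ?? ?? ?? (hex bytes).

#0 dst[0x10+7] := {0x65,0x9d,0x1c,0x5c,0x47,0x5f,0x35}
#1 dst[0x0e+2] := {0x5f,0x35}
#2 dst[0x13+7] := {0x65,0x9d,0x1c,0x5c,0x47,0x5f,0x35}
#3 dst[0x14+7] := {0x1d,0xc2,0x71,0x98,0x5f,0x35,0x65}
#4 dst[0x0e+3] := {0x65,0x9d,0x1c}
#5 dst[0x18+3] := {0x47,0x5f,0x35}
#6 dst[0x02+3] := {0x47,0x5f,0x35}
query mem[0x03]=0x5f, mem[0x04]=0x35, mem[0x0e]=0x65, mem[0x13]=0x65, mem[0x0f]=0x9d

MEM[0x03,0x04,0x0e,0x13,0x0f] = 5f 35 65 65 9d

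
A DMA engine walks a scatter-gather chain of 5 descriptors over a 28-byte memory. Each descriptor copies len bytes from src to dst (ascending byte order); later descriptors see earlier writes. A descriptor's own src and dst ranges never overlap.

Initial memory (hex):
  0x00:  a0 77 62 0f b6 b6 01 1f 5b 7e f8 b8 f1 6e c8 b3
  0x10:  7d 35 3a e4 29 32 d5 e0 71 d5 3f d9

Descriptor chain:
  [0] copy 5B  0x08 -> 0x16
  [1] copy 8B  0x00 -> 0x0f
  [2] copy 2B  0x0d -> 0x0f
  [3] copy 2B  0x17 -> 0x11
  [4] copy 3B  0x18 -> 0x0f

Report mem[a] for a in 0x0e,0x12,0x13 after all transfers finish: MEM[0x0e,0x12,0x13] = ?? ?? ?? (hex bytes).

#0 dst[0x16+5] := {0x5b,0x7e,0xf8,0xb8,0xf1}
#1 dst[0x0f+8] := {0xa0,0x77,0x62,0x0f,0xb6,0xb6,0x01,0x1f}
#2 dst[0x0f+2] := {0x6e,0xc8}
#3 dst[0x11+2] := {0x7e,0xf8}
#4 dst[0x0f+3] := {0xf8,0xb8,0xf1}
query mem[0x0e]=0xc8, mem[0x12]=0xf8, mem[0x13]=0xb6

MEM[0x0e,0x12,0x13] = c8 f8 b6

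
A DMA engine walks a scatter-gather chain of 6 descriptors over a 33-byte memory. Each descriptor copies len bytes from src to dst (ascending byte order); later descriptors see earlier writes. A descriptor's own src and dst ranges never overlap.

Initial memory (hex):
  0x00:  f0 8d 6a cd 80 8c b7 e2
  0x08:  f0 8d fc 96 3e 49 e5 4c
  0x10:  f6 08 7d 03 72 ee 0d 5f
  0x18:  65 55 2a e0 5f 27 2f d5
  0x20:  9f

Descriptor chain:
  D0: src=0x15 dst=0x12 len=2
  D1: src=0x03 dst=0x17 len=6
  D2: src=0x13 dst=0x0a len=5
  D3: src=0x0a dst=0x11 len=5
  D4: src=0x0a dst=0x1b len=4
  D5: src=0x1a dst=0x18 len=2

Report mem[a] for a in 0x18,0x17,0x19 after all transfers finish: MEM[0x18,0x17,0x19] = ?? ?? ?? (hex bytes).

  after D0: wrote 2B at 0x12 = ee0d
  after D1: wrote 6B at 0x17 = cd808cb7e2f0
  after D2: wrote 5B at 0x0a = 0d72ee0dcd
  after D3: wrote 5B at 0x11 = 0d72ee0dcd
  after D4: wrote 4B at 0x1b = 0d72ee0d
  after D5: wrote 2B at 0x18 = b70d
query mem[0x18]=0xb7, mem[0x17]=0xcd, mem[0x19]=0x0d

MEM[0x18,0x17,0x19] = b7 cd 0d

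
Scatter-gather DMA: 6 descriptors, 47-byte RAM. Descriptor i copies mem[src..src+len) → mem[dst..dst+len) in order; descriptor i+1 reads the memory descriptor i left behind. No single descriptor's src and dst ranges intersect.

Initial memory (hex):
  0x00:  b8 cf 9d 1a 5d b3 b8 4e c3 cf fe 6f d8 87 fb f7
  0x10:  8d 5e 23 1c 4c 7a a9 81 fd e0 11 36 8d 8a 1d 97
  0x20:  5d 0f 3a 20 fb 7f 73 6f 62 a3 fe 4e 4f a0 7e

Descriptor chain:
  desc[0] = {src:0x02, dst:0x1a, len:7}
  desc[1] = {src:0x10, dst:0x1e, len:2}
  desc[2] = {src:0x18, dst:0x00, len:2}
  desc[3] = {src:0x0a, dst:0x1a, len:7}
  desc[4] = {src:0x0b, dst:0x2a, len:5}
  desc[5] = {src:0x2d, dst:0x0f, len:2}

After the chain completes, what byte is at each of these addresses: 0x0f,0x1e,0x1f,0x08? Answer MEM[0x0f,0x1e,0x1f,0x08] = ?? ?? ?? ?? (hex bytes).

  after D0: wrote 7B at 0x1a = 9d1a5db3b84ec3
  after D1: wrote 2B at 0x1e = 8d5e
  after D2: wrote 2B at 0x00 = fde0
  after D3: wrote 7B at 0x1a = fe6fd887fbf78d
  after D4: wrote 5B at 0x2a = 6fd887fbf7
  after D5: wrote 2B at 0x0f = fbf7
query mem[0x0f]=0xfb, mem[0x1e]=0xfb, mem[0x1f]=0xf7, mem[0x08]=0xc3

MEM[0x0f,0x1e,0x1f,0x08] = fb fb f7 c3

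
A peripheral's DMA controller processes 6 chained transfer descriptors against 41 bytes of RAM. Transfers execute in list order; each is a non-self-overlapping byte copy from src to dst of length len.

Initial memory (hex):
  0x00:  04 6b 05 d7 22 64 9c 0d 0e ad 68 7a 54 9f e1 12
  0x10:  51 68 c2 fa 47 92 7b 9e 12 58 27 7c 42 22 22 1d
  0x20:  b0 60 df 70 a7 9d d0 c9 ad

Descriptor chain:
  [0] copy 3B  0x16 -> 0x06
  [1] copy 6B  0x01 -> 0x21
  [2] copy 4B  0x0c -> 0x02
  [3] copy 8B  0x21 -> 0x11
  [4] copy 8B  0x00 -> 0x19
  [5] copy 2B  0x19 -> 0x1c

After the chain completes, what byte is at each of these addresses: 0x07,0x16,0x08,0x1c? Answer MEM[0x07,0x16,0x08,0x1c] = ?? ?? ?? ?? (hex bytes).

#0 dst[0x06+3] := {0x7b,0x9e,0x12}
#1 dst[0x21+6] := {0x6b,0x05,0xd7,0x22,0x64,0x7b}
#2 dst[0x02+4] := {0x54,0x9f,0xe1,0x12}
#3 dst[0x11+8] := {0x6b,0x05,0xd7,0x22,0x64,0x7b,0xc9,0xad}
#4 dst[0x19+8] := {0x04,0x6b,0x54,0x9f,0xe1,0x12,0x7b,0x9e}
#5 dst[0x1c+2] := {0x04,0x6b}
query mem[0x07]=0x9e, mem[0x16]=0x7b, mem[0x08]=0x12, mem[0x1c]=0x04

MEM[0x07,0x16,0x08,0x1c] = 9e 7b 12 04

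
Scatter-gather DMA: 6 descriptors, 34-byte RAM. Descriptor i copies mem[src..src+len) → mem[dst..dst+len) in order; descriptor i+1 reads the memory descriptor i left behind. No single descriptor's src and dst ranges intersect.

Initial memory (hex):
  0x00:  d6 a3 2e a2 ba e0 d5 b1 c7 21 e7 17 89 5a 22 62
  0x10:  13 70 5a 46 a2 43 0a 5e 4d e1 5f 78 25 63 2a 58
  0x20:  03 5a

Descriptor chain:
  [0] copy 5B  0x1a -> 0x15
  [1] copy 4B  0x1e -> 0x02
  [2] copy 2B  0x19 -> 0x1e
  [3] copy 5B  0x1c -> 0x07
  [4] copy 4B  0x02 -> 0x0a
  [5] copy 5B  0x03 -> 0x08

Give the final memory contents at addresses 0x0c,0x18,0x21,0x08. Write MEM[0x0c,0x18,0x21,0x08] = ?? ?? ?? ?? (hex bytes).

MEM[0x0c,0x18,0x21,0x08] = 25 63 5a 58

#0 dst[0x15+5] := {0x5f,0x78,0x25,0x63,0x2a}
#1 dst[0x02+4] := {0x2a,0x58,0x03,0x5a}
#2 dst[0x1e+2] := {0x2a,0x5f}
#3 dst[0x07+5] := {0x25,0x63,0x2a,0x5f,0x03}
#4 dst[0x0a+4] := {0x2a,0x58,0x03,0x5a}
#5 dst[0x08+5] := {0x58,0x03,0x5a,0xd5,0x25}
query mem[0x0c]=0x25, mem[0x18]=0x63, mem[0x21]=0x5a, mem[0x08]=0x58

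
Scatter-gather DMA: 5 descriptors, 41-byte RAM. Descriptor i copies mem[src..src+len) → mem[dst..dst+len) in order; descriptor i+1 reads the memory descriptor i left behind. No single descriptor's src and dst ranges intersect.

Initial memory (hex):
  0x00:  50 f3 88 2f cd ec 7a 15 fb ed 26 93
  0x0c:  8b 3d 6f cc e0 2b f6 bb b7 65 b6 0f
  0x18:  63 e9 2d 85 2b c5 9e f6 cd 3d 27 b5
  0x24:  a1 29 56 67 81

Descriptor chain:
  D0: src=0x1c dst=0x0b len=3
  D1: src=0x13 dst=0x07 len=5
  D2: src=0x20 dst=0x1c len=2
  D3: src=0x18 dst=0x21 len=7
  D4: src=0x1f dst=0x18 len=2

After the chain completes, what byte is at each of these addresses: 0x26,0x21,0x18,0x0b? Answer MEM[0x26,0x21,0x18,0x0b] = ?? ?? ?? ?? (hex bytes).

MEM[0x26,0x21,0x18,0x0b] = 3d 63 f6 0f

[0] 0x1c->0x0b len=3 : 2b c5 9e
[1] 0x13->0x07 len=5 : bb b7 65 b6 0f
[2] 0x20->0x1c len=2 : cd 3d
[3] 0x18->0x21 len=7 : 63 e9 2d 85 cd 3d 9e
[4] 0x1f->0x18 len=2 : f6 cd
query mem[0x26]=0x3d, mem[0x21]=0x63, mem[0x18]=0xf6, mem[0x0b]=0x0f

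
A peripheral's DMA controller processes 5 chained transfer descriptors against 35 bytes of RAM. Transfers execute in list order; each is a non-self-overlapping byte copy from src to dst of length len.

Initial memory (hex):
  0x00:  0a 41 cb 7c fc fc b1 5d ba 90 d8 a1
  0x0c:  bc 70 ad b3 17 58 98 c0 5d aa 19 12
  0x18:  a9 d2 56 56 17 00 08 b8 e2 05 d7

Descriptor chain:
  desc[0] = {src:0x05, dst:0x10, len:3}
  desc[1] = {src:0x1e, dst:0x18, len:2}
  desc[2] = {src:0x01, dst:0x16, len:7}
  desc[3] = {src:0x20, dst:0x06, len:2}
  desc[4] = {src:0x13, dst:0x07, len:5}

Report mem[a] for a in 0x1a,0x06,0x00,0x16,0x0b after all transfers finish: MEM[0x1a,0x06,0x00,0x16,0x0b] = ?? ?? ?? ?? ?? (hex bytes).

[0] 0x05->0x10 len=3 : fc b1 5d
[1] 0x1e->0x18 len=2 : 08 b8
[2] 0x01->0x16 len=7 : 41 cb 7c fc fc b1 5d
[3] 0x20->0x06 len=2 : e2 05
[4] 0x13->0x07 len=5 : c0 5d aa 41 cb
query mem[0x1a]=0xfc, mem[0x06]=0xe2, mem[0x00]=0x0a, mem[0x16]=0x41, mem[0x0b]=0xcb

MEM[0x1a,0x06,0x00,0x16,0x0b] = fc e2 0a 41 cb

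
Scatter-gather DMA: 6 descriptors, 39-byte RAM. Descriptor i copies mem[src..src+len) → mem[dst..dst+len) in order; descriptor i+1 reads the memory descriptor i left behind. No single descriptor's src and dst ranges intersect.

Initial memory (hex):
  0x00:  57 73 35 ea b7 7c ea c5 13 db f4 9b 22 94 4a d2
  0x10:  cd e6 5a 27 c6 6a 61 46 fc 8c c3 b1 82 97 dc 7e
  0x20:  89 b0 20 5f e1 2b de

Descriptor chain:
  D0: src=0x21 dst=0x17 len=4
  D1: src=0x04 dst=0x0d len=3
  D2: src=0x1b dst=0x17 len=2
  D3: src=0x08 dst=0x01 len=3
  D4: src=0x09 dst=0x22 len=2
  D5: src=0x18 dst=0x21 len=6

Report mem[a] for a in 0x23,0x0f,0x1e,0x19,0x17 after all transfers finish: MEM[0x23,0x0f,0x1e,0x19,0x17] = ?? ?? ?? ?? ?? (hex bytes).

[0] 0x21->0x17 len=4 : b0 20 5f e1
[1] 0x04->0x0d len=3 : b7 7c ea
[2] 0x1b->0x17 len=2 : b1 82
[3] 0x08->0x01 len=3 : 13 db f4
[4] 0x09->0x22 len=2 : db f4
[5] 0x18->0x21 len=6 : 82 5f e1 b1 82 97
query mem[0x23]=0xe1, mem[0x0f]=0xea, mem[0x1e]=0xdc, mem[0x19]=0x5f, mem[0x17]=0xb1

MEM[0x23,0x0f,0x1e,0x19,0x17] = e1 ea dc 5f b1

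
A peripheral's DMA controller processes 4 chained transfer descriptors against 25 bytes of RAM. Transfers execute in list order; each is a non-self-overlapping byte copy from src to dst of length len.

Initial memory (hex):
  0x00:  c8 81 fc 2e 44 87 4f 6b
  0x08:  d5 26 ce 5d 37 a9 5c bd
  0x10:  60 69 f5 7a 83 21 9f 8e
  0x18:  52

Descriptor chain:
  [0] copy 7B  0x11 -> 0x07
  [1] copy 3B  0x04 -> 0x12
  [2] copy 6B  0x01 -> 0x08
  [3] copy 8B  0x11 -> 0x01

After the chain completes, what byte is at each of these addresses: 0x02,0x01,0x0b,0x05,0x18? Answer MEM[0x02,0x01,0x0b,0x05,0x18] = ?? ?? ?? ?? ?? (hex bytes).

  after D0: wrote 7B at 0x07 = 69f57a83219f8e
  after D1: wrote 3B at 0x12 = 44874f
  after D2: wrote 6B at 0x08 = 81fc2e44874f
  after D3: wrote 8B at 0x01 = 6944874f219f8e52
query mem[0x02]=0x44, mem[0x01]=0x69, mem[0x0b]=0x44, mem[0x05]=0x21, mem[0x18]=0x52

MEM[0x02,0x01,0x0b,0x05,0x18] = 44 69 44 21 52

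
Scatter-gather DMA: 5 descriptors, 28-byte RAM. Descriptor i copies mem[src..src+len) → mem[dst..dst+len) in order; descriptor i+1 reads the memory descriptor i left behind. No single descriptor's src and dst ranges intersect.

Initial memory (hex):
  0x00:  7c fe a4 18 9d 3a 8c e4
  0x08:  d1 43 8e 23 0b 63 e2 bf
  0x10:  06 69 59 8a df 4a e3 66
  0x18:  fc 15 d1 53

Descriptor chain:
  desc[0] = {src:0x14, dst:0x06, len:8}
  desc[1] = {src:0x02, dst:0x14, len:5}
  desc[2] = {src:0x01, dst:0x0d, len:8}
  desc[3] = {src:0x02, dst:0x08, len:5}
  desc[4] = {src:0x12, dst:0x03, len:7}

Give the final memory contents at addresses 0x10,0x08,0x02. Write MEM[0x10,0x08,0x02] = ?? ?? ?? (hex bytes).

MEM[0x10,0x08,0x02] = 9d 3a a4

#0 dst[0x06+8] := {0xdf,0x4a,0xe3,0x66,0xfc,0x15,0xd1,0x53}
#1 dst[0x14+5] := {0xa4,0x18,0x9d,0x3a,0xdf}
#2 dst[0x0d+8] := {0xfe,0xa4,0x18,0x9d,0x3a,0xdf,0x4a,0xe3}
#3 dst[0x08+5] := {0xa4,0x18,0x9d,0x3a,0xdf}
#4 dst[0x03+7] := {0xdf,0x4a,0xe3,0x18,0x9d,0x3a,0xdf}
query mem[0x10]=0x9d, mem[0x08]=0x3a, mem[0x02]=0xa4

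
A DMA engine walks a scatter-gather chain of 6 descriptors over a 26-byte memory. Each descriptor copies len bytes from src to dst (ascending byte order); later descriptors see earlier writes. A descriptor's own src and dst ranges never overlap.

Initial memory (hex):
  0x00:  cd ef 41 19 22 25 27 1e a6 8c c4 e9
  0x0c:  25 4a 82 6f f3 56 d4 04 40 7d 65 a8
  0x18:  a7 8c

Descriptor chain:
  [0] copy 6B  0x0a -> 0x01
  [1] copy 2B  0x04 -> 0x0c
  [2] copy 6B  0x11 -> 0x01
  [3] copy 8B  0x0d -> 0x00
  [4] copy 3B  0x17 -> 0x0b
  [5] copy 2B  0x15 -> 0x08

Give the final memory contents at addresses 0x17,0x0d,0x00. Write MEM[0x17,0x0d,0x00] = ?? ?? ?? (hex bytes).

[0] 0x0a->0x01 len=6 : c4 e9 25 4a 82 6f
[1] 0x04->0x0c len=2 : 4a 82
[2] 0x11->0x01 len=6 : 56 d4 04 40 7d 65
[3] 0x0d->0x00 len=8 : 82 82 6f f3 56 d4 04 40
[4] 0x17->0x0b len=3 : a8 a7 8c
[5] 0x15->0x08 len=2 : 7d 65
query mem[0x17]=0xa8, mem[0x0d]=0x8c, mem[0x00]=0x82

MEM[0x17,0x0d,0x00] = a8 8c 82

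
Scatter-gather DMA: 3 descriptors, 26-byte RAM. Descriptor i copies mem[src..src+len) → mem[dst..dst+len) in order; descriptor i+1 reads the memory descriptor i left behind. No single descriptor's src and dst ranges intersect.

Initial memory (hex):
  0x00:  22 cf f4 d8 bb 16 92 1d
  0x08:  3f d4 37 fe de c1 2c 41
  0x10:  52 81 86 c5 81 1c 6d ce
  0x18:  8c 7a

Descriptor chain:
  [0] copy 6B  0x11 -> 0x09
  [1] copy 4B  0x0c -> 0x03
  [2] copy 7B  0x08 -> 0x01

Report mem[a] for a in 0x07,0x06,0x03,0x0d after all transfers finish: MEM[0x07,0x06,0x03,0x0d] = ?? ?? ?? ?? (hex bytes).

  after D0: wrote 6B at 0x09 = 8186c5811c6d
  after D1: wrote 4B at 0x03 = 811c6d41
  after D2: wrote 7B at 0x01 = 3f8186c5811c6d
query mem[0x07]=0x6d, mem[0x06]=0x1c, mem[0x03]=0x86, mem[0x0d]=0x1c

MEM[0x07,0x06,0x03,0x0d] = 6d 1c 86 1c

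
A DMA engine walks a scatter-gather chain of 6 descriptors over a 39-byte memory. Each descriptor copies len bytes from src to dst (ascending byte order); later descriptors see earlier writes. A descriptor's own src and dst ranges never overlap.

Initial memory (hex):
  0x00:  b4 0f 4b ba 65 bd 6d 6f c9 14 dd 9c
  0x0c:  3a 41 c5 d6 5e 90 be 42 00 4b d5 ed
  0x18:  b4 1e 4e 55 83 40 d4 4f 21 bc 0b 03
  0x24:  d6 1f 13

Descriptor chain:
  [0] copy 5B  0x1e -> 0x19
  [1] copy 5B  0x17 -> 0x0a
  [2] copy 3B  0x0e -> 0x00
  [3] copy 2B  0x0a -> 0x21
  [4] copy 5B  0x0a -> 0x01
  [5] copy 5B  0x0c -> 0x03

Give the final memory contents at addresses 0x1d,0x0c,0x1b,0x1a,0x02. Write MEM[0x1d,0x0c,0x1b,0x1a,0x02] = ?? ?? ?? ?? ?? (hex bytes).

#0 dst[0x19+5] := {0xd4,0x4f,0x21,0xbc,0x0b}
#1 dst[0x0a+5] := {0xed,0xb4,0xd4,0x4f,0x21}
#2 dst[0x00+3] := {0x21,0xd6,0x5e}
#3 dst[0x21+2] := {0xed,0xb4}
#4 dst[0x01+5] := {0xed,0xb4,0xd4,0x4f,0x21}
#5 dst[0x03+5] := {0xd4,0x4f,0x21,0xd6,0x5e}
query mem[0x1d]=0x0b, mem[0x0c]=0xd4, mem[0x1b]=0x21, mem[0x1a]=0x4f, mem[0x02]=0xb4

MEM[0x1d,0x0c,0x1b,0x1a,0x02] = 0b d4 21 4f b4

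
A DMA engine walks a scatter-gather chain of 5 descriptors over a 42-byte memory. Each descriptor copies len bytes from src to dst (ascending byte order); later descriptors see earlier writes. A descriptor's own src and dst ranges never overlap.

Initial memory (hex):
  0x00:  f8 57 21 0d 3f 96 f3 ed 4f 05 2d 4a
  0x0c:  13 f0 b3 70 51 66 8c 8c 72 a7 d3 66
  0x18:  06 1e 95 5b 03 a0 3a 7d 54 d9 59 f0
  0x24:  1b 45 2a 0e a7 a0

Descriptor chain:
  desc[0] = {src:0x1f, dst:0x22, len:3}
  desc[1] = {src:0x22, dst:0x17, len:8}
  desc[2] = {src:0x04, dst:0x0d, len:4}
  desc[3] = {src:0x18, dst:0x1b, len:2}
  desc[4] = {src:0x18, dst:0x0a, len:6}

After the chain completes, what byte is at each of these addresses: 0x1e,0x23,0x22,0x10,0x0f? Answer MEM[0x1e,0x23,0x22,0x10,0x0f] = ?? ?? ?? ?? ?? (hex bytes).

MEM[0x1e,0x23,0x22,0x10,0x0f] = a0 54 7d ed a7

  after D0: wrote 3B at 0x22 = 7d54d9
  after D1: wrote 8B at 0x17 = 7d54d9452a0ea7a0
  after D2: wrote 4B at 0x0d = 3f96f3ed
  after D3: wrote 2B at 0x1b = 54d9
  after D4: wrote 6B at 0x0a = 54d94554d9a7
query mem[0x1e]=0xa0, mem[0x23]=0x54, mem[0x22]=0x7d, mem[0x10]=0xed, mem[0x0f]=0xa7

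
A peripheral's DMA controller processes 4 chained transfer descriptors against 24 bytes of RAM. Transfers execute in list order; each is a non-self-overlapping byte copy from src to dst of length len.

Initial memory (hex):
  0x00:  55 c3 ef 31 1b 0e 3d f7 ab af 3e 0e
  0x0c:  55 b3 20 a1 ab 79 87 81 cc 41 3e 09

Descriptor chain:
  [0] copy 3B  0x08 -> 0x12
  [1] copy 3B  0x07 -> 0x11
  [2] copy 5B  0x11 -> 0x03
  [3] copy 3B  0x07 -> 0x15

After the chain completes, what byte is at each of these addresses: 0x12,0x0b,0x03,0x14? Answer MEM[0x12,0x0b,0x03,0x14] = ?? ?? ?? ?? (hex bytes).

[0] 0x08->0x12 len=3 : ab af 3e
[1] 0x07->0x11 len=3 : f7 ab af
[2] 0x11->0x03 len=5 : f7 ab af 3e 41
[3] 0x07->0x15 len=3 : 41 ab af
query mem[0x12]=0xab, mem[0x0b]=0x0e, mem[0x03]=0xf7, mem[0x14]=0x3e

MEM[0x12,0x0b,0x03,0x14] = ab 0e f7 3e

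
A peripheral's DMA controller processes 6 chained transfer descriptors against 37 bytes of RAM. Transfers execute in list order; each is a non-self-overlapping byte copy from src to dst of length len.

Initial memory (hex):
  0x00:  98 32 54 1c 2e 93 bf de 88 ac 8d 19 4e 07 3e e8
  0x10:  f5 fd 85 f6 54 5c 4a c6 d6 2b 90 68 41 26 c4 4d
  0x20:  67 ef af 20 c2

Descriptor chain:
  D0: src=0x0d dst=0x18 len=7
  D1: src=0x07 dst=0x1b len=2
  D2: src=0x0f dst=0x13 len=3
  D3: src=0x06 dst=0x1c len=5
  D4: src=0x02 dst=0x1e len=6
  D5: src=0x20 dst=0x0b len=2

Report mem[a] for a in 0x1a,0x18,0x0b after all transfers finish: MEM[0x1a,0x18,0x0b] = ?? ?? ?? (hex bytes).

[0] 0x0d->0x18 len=7 : 07 3e e8 f5 fd 85 f6
[1] 0x07->0x1b len=2 : de 88
[2] 0x0f->0x13 len=3 : e8 f5 fd
[3] 0x06->0x1c len=5 : bf de 88 ac 8d
[4] 0x02->0x1e len=6 : 54 1c 2e 93 bf de
[5] 0x20->0x0b len=2 : 2e 93
query mem[0x1a]=0xe8, mem[0x18]=0x07, mem[0x0b]=0x2e

MEM[0x1a,0x18,0x0b] = e8 07 2e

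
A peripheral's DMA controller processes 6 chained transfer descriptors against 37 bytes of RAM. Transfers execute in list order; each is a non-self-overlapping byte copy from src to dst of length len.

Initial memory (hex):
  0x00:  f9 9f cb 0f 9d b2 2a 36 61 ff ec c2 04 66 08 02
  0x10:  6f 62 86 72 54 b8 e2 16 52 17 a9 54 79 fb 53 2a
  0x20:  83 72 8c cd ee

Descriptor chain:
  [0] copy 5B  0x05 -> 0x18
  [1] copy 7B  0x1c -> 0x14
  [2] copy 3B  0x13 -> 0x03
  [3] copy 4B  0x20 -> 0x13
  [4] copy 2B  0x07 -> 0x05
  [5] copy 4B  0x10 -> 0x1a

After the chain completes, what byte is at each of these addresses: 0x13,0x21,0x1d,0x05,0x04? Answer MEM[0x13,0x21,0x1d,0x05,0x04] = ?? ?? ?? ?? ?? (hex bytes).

MEM[0x13,0x21,0x1d,0x05,0x04] = 83 72 83 36 ff

  after D0: wrote 5B at 0x18 = b22a3661ff
  after D1: wrote 7B at 0x14 = fffb532a83728c
  after D2: wrote 3B at 0x03 = 72fffb
  after D3: wrote 4B at 0x13 = 83728ccd
  after D4: wrote 2B at 0x05 = 3661
  after D5: wrote 4B at 0x1a = 6f628683
query mem[0x13]=0x83, mem[0x21]=0x72, mem[0x1d]=0x83, mem[0x05]=0x36, mem[0x04]=0xff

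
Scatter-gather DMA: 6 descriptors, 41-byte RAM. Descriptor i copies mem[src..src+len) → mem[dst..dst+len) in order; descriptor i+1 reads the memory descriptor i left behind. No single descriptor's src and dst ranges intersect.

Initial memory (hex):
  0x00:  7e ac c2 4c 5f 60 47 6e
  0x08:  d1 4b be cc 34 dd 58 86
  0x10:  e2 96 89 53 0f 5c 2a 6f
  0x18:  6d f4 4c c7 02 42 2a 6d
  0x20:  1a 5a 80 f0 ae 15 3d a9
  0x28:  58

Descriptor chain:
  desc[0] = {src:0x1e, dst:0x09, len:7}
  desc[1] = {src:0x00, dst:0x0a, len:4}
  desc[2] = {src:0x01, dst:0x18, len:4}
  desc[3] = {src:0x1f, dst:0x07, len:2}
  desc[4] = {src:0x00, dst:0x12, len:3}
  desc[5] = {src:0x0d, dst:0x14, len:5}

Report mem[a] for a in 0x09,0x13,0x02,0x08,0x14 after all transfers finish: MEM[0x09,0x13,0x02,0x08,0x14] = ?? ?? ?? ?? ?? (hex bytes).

MEM[0x09,0x13,0x02,0x08,0x14] = 2a ac c2 1a 4c

[0] 0x1e->0x09 len=7 : 2a 6d 1a 5a 80 f0 ae
[1] 0x00->0x0a len=4 : 7e ac c2 4c
[2] 0x01->0x18 len=4 : ac c2 4c 5f
[3] 0x1f->0x07 len=2 : 6d 1a
[4] 0x00->0x12 len=3 : 7e ac c2
[5] 0x0d->0x14 len=5 : 4c f0 ae e2 96
query mem[0x09]=0x2a, mem[0x13]=0xac, mem[0x02]=0xc2, mem[0x08]=0x1a, mem[0x14]=0x4c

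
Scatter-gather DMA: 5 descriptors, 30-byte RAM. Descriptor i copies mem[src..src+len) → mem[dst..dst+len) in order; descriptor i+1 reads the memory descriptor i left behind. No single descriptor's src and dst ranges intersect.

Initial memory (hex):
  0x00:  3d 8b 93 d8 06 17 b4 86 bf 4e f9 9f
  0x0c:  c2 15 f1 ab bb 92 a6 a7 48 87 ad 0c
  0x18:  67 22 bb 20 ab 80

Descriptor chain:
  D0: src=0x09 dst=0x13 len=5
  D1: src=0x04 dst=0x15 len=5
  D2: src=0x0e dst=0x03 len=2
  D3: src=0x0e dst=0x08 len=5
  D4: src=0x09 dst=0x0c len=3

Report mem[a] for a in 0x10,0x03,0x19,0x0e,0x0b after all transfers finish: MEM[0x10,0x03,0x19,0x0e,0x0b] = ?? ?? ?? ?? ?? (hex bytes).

[0] 0x09->0x13 len=5 : 4e f9 9f c2 15
[1] 0x04->0x15 len=5 : 06 17 b4 86 bf
[2] 0x0e->0x03 len=2 : f1 ab
[3] 0x0e->0x08 len=5 : f1 ab bb 92 a6
[4] 0x09->0x0c len=3 : ab bb 92
query mem[0x10]=0xbb, mem[0x03]=0xf1, mem[0x19]=0xbf, mem[0x0e]=0x92, mem[0x0b]=0x92

MEM[0x10,0x03,0x19,0x0e,0x0b] = bb f1 bf 92 92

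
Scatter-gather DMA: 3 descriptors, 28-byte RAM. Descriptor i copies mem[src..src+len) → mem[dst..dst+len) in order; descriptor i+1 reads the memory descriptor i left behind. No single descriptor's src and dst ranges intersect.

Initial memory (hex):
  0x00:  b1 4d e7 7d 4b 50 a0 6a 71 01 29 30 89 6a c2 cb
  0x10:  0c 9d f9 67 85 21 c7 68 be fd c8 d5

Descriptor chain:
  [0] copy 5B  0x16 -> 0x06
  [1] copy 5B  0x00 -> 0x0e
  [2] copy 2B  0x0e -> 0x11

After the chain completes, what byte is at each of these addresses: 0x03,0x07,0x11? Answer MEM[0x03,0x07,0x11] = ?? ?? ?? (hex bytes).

MEM[0x03,0x07,0x11] = 7d 68 b1

[0] 0x16->0x06 len=5 : c7 68 be fd c8
[1] 0x00->0x0e len=5 : b1 4d e7 7d 4b
[2] 0x0e->0x11 len=2 : b1 4d
query mem[0x03]=0x7d, mem[0x07]=0x68, mem[0x11]=0xb1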